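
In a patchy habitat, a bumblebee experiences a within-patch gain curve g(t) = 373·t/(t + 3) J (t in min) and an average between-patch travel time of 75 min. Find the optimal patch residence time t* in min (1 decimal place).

15.0 min

Maximise g(t)/(T+t): set derivative to zero → g'(t)(T+t) = g(t).
g'(t) = 373·3/(t + 3)². Setting 373·3/(t+3)² = 373t/[(t+3)(75+t)] gives 3(75+t) = t(t+3), so t² = 3×75 = 225.
t* = √225 = 15 min.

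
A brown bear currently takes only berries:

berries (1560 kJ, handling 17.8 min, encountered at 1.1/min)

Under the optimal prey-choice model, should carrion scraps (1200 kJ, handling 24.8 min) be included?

Intake rate on the current diet: R = (1.1×1560) / (1 + 1.1×17.8) = 1716/20.58 = 83.38 kJ/min.
Profitability of carrion scraps: 1200/24.8 = 48.39 kJ/min.
Since 48.39 < R, time spent handling carrion scraps is better spent searching.

No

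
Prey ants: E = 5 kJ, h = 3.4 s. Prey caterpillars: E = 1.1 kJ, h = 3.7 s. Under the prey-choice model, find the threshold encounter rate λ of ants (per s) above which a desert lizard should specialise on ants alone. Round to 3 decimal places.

0.075 per s

At the threshold, the rate on ants alone equals the profitability of caterpillars: λ·5/(1 + λ·3.4) = 1.1/3.7 = 0.2973.
Rearranging, λ(5 − 0.2973×3.4) = 0.2973, so λ = 0.2973/3.989 = 0.07453 per s.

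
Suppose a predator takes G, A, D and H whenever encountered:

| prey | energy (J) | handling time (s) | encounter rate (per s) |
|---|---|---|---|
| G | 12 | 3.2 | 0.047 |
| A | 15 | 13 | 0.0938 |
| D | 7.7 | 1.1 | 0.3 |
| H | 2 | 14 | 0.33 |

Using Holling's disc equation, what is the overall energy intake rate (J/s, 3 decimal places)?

0.675 J/s

R = (0.047×12 + 0.0938×15 + 0.3×7.7 + 0.33×2) / (1 + 0.047×3.2 + 0.0938×13 + 0.3×1.1 + 0.33×14) = 4.941/7.32 = 0.675 J/s.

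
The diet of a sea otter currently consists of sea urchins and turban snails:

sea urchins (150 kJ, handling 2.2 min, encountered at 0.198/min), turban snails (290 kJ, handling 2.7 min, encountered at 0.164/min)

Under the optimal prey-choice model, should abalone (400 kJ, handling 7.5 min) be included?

Yes

On sea urchins and turban snails alone, R = ΣλE/(1+Σλh) = 77.26/1.878 = 41.13 kJ/min.
abalone: E/h = 400/7.5 = 53.33 kJ/min.
Since 53.33 > R, including abalone increases the long-run rate.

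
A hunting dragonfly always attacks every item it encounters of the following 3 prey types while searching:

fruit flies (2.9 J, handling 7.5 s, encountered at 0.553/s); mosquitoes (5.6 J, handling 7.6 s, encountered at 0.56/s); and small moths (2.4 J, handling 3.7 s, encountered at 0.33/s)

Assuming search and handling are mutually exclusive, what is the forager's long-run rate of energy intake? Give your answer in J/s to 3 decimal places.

Energy encountered per unit search time: 0.553×2.9 + 0.56×5.6 + 0.33×2.4 = 5.532 J/s.
Handling time per unit search time: 0.553×7.5 + 0.56×7.6 + 0.33×3.7 = 9.625.
Rate = 5.532/(1 + 9.625) = 0.5207 J/s.

0.521 J/s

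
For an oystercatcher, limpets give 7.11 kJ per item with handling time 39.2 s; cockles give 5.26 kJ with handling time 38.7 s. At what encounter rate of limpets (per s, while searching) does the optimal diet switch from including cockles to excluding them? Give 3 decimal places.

Drop cockles once their profitability E₂/h₂ falls below the rate achievable on limpets alone: E₂/h₂ = λE₁/(1 + λh₁).
Solve for λ: λE₁h₂ = E₂(1 + λh₁) → λ(E₁h₂ − E₂h₁) = E₂ → λ = E₂/(E₁h₂ − E₂h₁).
λ = 5.26/(7.11×38.7 − 5.26×39.2) = 5.26/68.97 = 0.07627 per s.

0.076 per s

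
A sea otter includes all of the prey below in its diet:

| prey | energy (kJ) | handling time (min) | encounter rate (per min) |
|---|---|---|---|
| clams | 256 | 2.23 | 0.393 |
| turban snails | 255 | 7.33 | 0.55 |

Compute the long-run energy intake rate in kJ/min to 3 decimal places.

40.769 kJ/min

R = (0.393×256 + 0.55×255) / (1 + 0.393×2.23 + 0.55×7.33) = 240.9/5.908 = 40.77 kJ/min.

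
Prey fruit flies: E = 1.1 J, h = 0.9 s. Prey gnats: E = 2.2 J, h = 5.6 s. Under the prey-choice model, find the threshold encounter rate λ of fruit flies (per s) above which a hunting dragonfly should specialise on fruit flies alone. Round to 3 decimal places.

At the threshold, the rate on fruit flies alone equals the profitability of gnats: λ·1.1/(1 + λ·0.9) = 2.2/5.6 = 0.3929.
Rearranging, λ(1.1 − 0.3929×0.9) = 0.3929, so λ = 0.3929/0.7464 = 0.5263 per s.

0.526 per s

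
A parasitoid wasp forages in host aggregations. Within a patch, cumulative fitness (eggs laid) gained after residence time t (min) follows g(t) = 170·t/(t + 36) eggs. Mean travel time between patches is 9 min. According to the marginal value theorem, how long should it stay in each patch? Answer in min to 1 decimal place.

By the marginal value theorem, leave when the instantaneous gain rate g'(t) equals the habitat-wide average g(t)/(T + t).
g'(t) = 170·36/(t + 36)². Setting 170·36/(t+36)² = 170t/[(t+36)(9+t)] gives 36(9+t) = t(t+36), so t² = 36×9 = 324.
t* = √324 = 18 min.

18.0 min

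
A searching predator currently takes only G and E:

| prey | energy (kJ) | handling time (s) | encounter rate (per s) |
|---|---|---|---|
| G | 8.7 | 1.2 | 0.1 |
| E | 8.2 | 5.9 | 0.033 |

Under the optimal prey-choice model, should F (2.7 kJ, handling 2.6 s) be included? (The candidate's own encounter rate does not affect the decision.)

Yes

Intake rate on the current diet: R = (0.1×8.7 + 0.033×8.2) / (1 + 0.1×1.2 + 0.033×5.9) = 1.141/1.315 = 0.8676 kJ/s.
F: E/h = 2.7/2.6 = 1.038 kJ/s.
Since 1.038 > R, including F increases the long-run rate.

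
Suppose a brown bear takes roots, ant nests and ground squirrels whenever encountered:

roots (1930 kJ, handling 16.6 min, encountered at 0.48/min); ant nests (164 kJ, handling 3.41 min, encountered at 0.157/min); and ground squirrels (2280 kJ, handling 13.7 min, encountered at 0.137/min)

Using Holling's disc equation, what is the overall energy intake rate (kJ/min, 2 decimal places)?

111.11 kJ/min

R = (0.48×1930 + 0.157×164 + 0.137×2280) / (1 + 0.48×16.6 + 0.157×3.41 + 0.137×13.7) = 1265/11.38 = 111.1 kJ/min.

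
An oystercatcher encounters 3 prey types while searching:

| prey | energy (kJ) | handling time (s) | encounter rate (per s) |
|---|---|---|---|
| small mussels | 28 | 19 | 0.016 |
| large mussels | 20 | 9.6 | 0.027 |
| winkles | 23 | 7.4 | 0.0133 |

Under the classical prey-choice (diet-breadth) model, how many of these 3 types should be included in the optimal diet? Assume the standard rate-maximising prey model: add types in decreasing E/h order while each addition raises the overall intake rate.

E/h in descending order: winkles 3.11, large mussels 2.08, small mussels 1.47 kJ/s. The optimal diet is the largest prefix of this list for which every included type satisfies E_i/h_i > R on the types above it.
Rate on top 1: 0.2785. large mussels: 2.08 > 0.2785 → include.
Rate on top 2: 0.6231. small mussels: 1.47 > 0.6231 → include.
Optimal diet: winkles, large mussels, small mussels — 3 of 3 types.

3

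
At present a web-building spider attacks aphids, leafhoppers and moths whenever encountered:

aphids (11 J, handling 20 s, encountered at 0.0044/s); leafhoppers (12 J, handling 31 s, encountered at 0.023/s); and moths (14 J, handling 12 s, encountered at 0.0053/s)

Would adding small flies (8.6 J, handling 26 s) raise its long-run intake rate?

Current rate: (0.0044×11 + 0.023×12 + 0.0053×14)/(1 + 0.0044×20 + 0.023×31 + 0.0053×12) = 0.2138 J/s.
small flies: E/h = 8.6/26 = 0.3308 J/s.
Since 0.3308 > R, including small flies increases the long-run rate.

Yes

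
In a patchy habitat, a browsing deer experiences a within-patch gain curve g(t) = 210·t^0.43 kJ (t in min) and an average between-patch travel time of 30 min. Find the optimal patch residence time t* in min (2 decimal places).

22.63 min

Optimal t* satisfies g'(t*) = g(t*)/(T + t*).
g'(t) = 0.43·210·t^-0.57. Setting 0.43·210·t^-0.57 = 210·t^0.43/(30+t) gives 0.43(30+t) = t, so 0.57·t = 0.43×30.
t* = 0.43×30/0.57 = 22.63 min.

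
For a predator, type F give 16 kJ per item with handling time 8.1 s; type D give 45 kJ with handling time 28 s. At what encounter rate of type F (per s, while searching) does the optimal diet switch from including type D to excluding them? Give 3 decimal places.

At the threshold, the rate on type F alone equals the profitability of type D: λ·16/(1 + λ·8.1) = 45/28 = 1.607.
Rearranging, λ(16 − 1.607×8.1) = 1.607, so λ = 1.607/2.982 = 0.5389 per s.

0.539 per s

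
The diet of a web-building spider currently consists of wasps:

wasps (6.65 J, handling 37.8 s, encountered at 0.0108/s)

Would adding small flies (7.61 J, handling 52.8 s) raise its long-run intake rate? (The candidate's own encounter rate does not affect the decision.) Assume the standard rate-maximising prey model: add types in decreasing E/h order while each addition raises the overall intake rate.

On wasps alone, R = ΣλE/(1+Σλh) = 0.07182/1.408 = 0.051 J/s.
Profitability of small flies: 7.61/52.8 = 0.1441 J/s.
0.1441 > 0.051, so adding small flies raises the average — include it.

Yes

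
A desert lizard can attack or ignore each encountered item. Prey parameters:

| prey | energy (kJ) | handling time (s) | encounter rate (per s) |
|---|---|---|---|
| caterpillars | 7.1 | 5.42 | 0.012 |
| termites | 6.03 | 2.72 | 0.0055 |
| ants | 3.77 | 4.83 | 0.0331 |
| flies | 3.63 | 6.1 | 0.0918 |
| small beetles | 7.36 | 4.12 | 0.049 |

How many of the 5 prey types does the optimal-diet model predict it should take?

5

Profitabilities (E/h, kJ/s): termites 2.22, small beetles 1.79, caterpillars 1.31, ants 0.781, flies 0.595. Add prey in this order while the next type's profitability exceeds the intake rate on those already taken.
Rate on top 1: 0.03268. small beetles: 1.79 > 0.03268 → include.
Rate on top 2: 0.3236. caterpillars: 1.31 > 0.3236 → include.
Rate on top 3: 0.3737. ants: 0.781 > 0.3737 → include.
Rate on top 4: 0.4188. flies: 0.595 > 0.4188 → include.
Optimal diet: termites, small beetles, caterpillars, ants, flies — 5 of 5 types.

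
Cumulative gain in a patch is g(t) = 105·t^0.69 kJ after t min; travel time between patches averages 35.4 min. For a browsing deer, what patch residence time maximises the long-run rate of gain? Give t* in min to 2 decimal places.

78.79 min

Optimal t* satisfies g'(t*) = g(t*)/(T + t*).
g'(t) = 0.69·105·t^-0.31. Setting 0.69·105·t^-0.31 = 105·t^0.69/(35.4+t) gives 0.69(35.4+t) = t, so 0.31·t = 0.69×35.4.
t* = 0.69×35.4/0.31 = 78.79 min.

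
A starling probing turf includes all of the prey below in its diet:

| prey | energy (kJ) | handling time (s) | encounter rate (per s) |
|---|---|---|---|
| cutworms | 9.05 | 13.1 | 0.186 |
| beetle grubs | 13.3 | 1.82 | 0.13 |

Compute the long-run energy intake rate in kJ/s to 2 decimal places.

0.93 kJ/s

Energy encountered per unit search time: 0.186×9.05 + 0.13×13.3 = 3.412 kJ/s.
Handling time per unit search time: 0.186×13.1 + 0.13×1.82 = 2.673.
Rate = 3.412/(1 + 2.673) = 0.929 kJ/s.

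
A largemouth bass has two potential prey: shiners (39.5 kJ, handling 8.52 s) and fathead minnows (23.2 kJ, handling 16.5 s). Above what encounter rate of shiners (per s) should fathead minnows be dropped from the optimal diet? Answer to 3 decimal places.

0.051 per s

At the threshold, the rate on shiners alone equals the profitability of fathead minnows: λ·39.5/(1 + λ·8.52) = 23.2/16.5 = 1.406.
Rearranging, λ(39.5 − 1.406×8.52) = 1.406, so λ = 1.406/27.52 = 0.05109 per s.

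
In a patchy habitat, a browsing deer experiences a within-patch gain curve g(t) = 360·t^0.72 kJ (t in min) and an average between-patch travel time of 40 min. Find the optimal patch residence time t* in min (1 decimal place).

102.9 min

Optimal t* satisfies g'(t*) = g(t*)/(T + t*).
g'(t) = 0.72·360·t^-0.28. Setting 0.72·360·t^-0.28 = 360·t^0.72/(40+t) gives 0.72(40+t) = t, so 0.28·t = 0.72×40.
t* = 0.72×40/0.28 = 102.9 min.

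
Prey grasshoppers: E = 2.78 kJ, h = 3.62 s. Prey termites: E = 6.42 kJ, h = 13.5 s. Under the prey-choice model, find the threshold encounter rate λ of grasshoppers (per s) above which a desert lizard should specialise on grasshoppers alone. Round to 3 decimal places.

0.449 per s

The zero-one rule: include termites iff E₂/h₂ > λE₁/(1+λh₁). Equality gives the switch point.
λE₁h₂ = E₂ + λE₂h₁ ⇒ λ = E₂/(E₁h₂ − E₂h₁) = 6.42/(37.53 − 23.24) = 0.4493 per s.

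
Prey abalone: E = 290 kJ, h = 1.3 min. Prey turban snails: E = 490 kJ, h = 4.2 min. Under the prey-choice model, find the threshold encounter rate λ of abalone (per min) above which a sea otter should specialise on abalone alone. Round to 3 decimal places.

Drop turban snails once their profitability E₂/h₂ falls below the rate achievable on abalone alone: E₂/h₂ = λE₁/(1 + λh₁).
Solve for λ: λE₁h₂ = E₂(1 + λh₁) → λ(E₁h₂ − E₂h₁) = E₂ → λ = E₂/(E₁h₂ − E₂h₁).
λ = 490/(290×4.2 − 490×1.3) = 490/581 = 0.8434 per min.

0.843 per min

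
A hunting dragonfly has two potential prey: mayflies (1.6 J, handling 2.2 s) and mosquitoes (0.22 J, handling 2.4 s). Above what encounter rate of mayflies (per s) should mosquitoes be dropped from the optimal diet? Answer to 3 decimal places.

0.066 per s

Drop mosquitoes once their profitability E₂/h₂ falls below the rate achievable on mayflies alone: E₂/h₂ = λE₁/(1 + λh₁).
Solve for λ: λE₁h₂ = E₂(1 + λh₁) → λ(E₁h₂ − E₂h₁) = E₂ → λ = E₂/(E₁h₂ − E₂h₁).
λ = 0.22/(1.6×2.4 − 0.22×2.2) = 0.22/3.356 = 0.06555 per s.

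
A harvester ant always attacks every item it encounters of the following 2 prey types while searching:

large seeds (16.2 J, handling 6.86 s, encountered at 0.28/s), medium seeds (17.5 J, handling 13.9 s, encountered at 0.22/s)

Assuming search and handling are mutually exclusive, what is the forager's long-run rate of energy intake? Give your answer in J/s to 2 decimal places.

Energy encountered per unit search time: 0.28×16.2 + 0.22×17.5 = 8.386 J/s.
Handling time per unit search time: 0.28×6.86 + 0.22×13.9 = 4.979.
Rate = 8.386/(1 + 4.979) = 1.403 J/s.

1.40 J/s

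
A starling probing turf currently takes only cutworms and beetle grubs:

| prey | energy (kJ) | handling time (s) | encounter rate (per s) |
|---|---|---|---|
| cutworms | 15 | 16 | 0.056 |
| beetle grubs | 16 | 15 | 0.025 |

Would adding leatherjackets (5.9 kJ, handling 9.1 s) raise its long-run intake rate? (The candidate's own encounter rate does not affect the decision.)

On cutworms and beetle grubs alone, R = ΣλE/(1+Σλh) = 1.24/2.271 = 0.546 kJ/s.
leatherjackets: E/h = 5.9/9.1 = 0.6484 kJ/s.
Since 0.6484 > R, including leatherjackets increases the long-run rate.

Yes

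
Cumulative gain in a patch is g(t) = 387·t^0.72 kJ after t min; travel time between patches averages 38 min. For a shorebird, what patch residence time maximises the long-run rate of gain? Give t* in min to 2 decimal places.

97.71 min

By the marginal value theorem, leave when the instantaneous gain rate g'(t) equals the habitat-wide average g(t)/(T + t).
g'(t) = 0.72·387·t^-0.28. Setting 0.72·387·t^-0.28 = 387·t^0.72/(38+t) gives 0.72(38+t) = t, so 0.28·t = 0.72×38.
t* = 0.72×38/0.28 = 97.71 min.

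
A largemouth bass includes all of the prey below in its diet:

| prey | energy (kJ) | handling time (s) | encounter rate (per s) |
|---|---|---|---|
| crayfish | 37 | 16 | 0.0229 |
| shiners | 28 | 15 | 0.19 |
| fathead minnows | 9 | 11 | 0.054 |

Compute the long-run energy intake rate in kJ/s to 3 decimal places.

1.383 kJ/s

Energy encountered per unit search time: 0.0229×37 + 0.19×28 + 0.054×9 = 6.653 kJ/s.
Handling time per unit search time: 0.0229×16 + 0.19×15 + 0.054×11 = 3.81.
Rate = 6.653/(1 + 3.81) = 1.383 kJ/s.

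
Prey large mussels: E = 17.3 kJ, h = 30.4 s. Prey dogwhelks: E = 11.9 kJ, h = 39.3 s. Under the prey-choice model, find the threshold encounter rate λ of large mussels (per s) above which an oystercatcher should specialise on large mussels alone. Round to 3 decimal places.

0.037 per s

The zero-one rule: include dogwhelks iff E₂/h₂ > λE₁/(1+λh₁). Equality gives the switch point.
λE₁h₂ = E₂ + λE₂h₁ ⇒ λ = E₂/(E₁h₂ − E₂h₁) = 11.9/(679.9 − 361.8) = 0.03741 per s.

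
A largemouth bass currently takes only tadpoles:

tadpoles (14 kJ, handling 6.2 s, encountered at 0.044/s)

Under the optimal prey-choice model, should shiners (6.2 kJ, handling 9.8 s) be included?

Current rate: (0.044×14)/(1 + 0.044×6.2) = 0.484 kJ/s.
Profitability of shiners: 6.2/9.8 = 0.6327 kJ/s.
0.6327 > 0.484, so adding shiners raises the average — include it.

Yes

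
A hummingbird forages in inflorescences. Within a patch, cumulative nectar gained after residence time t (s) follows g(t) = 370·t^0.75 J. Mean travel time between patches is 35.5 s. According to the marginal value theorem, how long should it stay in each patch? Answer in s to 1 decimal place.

By the marginal value theorem, leave when the instantaneous gain rate g'(t) equals the habitat-wide average g(t)/(T + t).
g'(t) = 0.75·370·t^-0.25. Setting 0.75·370·t^-0.25 = 370·t^0.75/(35.5+t) gives 0.75(35.5+t) = t, so 0.25·t = 0.75×35.5.
t* = 0.75×35.5/0.25 = 106.5 s.

106.5 s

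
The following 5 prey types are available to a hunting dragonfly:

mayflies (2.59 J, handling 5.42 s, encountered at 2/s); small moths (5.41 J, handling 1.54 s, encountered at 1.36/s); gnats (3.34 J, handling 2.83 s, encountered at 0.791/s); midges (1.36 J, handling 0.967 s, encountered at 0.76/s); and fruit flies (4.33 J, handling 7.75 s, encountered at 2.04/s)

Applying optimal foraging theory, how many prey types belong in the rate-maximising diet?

1

E/h in descending order: small moths 3.51, midges 1.41, gnats 1.18, fruit flies 0.559, mayflies 0.478 J/s. The optimal diet is the largest prefix of this list for which every included type satisfies E_i/h_i > R on the types above it.
Rate on top 1: 2.378. midges: 1.41 < 2.378 → exclude; stop.
Optimal diet: small moths — 1 of 5 types.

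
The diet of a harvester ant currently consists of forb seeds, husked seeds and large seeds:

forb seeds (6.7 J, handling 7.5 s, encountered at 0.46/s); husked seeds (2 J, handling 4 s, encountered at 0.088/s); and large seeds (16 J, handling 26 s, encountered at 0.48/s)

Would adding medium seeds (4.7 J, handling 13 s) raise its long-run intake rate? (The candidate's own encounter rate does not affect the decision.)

No

Intake rate on the current diet: R = (0.46×6.7 + 0.088×2 + 0.48×16) / (1 + 0.46×7.5 + 0.088×4 + 0.48×26) = 10.94/17.28 = 0.6329 J/s.
medium seeds: E/h = 4.7/13 = 0.3615 J/s.
0.3615 < 0.6329, so adding medium seeds would lower the average — exclude it.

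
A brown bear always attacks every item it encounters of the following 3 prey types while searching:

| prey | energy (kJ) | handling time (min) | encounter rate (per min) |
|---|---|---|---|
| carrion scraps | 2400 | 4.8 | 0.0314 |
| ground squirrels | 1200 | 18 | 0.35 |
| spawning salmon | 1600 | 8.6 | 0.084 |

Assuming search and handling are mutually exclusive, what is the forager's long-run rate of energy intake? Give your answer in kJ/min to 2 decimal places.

77.05 kJ/min

R = Σλ_iE_i / (1 + Σλ_ih_i)
Numerator: 0.0314×2400 + 0.35×1200 + 0.084×1600 = 629.8
Denominator: 1 + 0.0314×4.8 + 0.35×18 + 0.084×8.6 = 8.173
R = 629.8/8.173 = 77.05 kJ/min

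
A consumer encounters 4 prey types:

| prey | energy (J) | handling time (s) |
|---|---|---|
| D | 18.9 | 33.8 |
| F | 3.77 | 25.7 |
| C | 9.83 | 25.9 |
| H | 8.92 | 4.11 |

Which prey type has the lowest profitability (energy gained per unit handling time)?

In descending order of E/h:
H: 8.92/4.11 = 2.17 J/s
D: 18.9/33.8 = 0.559 J/s
C: 9.83/25.9 = 0.38 J/s
F: 3.77/25.7 = 0.147 J/s

F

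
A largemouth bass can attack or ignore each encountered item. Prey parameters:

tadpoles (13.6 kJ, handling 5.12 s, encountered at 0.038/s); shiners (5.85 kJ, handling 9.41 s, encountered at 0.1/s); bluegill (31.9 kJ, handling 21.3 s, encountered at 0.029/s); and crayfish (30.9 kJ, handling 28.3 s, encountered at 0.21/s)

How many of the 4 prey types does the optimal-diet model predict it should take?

Profitabilities (E/h, kJ/s): tadpoles 2.66, bluegill 1.5, crayfish 1.09, shiners 0.622. Add prey in this order while the next type's profitability exceeds the intake rate on those already taken.
Rate on top 1: 0.4326. bluegill: 1.5 > 0.4326 → include.
Rate on top 2: 0.7956. crayfish: 1.09 > 0.7956 → include.
Rate on top 3: 1.023. shiners: 0.622 < 1.023 → exclude; stop.
Optimal diet: tadpoles, bluegill, crayfish — 3 of 4 types.

3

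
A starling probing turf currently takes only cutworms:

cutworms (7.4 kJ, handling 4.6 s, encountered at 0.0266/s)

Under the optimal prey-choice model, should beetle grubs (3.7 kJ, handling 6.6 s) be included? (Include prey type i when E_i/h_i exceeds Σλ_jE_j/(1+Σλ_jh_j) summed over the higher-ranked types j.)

Current rate: (0.0266×7.4)/(1 + 0.0266×4.6) = 0.1754 kJ/s.
Profitability of beetle grubs: 3.7/6.6 = 0.5606 kJ/s.
0.5606 > 0.1754, so adding beetle grubs raises the average — include it.

Yes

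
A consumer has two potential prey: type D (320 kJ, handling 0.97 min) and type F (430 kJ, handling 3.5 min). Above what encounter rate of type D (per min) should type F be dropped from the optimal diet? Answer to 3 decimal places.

The zero-one rule: include type F iff E₂/h₂ > λE₁/(1+λh₁). Equality gives the switch point.
λE₁h₂ = E₂ + λE₂h₁ ⇒ λ = E₂/(E₁h₂ − E₂h₁) = 430/(1120 − 417.1) = 0.6118 per min.

0.612 per min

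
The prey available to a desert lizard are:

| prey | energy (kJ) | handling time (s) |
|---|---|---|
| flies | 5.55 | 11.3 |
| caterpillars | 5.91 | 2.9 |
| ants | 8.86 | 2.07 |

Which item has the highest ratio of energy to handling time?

ants

In descending order of E/h:
ants: 8.86/2.07 = 4.28 kJ/s
caterpillars: 5.91/2.9 = 2.04 kJ/s
flies: 5.55/11.3 = 0.491 kJ/s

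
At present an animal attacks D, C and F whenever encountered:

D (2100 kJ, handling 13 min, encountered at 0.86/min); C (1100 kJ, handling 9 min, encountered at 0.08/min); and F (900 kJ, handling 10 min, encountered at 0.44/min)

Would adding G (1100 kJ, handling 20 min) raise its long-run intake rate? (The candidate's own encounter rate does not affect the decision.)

No

Intake rate on the current diet: R = (0.86×2100 + 0.08×1100 + 0.44×900) / (1 + 0.86×13 + 0.08×9 + 0.44×10) = 2290/17.3 = 132.4 kJ/min.
Profitability of G: 1100/20 = 55 kJ/min.
55 < 132.4, so adding G would lower the average — exclude it.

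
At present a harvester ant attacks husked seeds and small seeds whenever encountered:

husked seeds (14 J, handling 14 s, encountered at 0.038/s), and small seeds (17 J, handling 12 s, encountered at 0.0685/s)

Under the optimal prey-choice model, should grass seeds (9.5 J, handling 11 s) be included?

Yes

On husked seeds and small seeds alone, R = ΣλE/(1+Σλh) = 1.697/2.354 = 0.7207 J/s.
grass seeds: E/h = 9.5/11 = 0.8636 J/s.
Since 0.8636 > R, including grass seeds increases the long-run rate.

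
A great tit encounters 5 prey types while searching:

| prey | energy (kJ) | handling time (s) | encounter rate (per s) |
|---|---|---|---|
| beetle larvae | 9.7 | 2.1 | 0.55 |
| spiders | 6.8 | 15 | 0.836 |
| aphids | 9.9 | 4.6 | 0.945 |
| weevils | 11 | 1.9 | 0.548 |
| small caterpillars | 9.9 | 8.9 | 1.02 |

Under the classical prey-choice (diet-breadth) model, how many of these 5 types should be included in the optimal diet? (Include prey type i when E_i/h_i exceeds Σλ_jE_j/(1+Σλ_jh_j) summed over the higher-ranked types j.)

2

Rank by E/h (kJ/s): weevils 5.79, beetle larvae 4.62, aphids 2.15, small caterpillars 1.11, spiders 0.453. Include each in turn until the next type's E/h falls below the running intake rate.
Rate on top 1: 2.953. beetle larvae: 4.62 > 2.953 → include.
Rate on top 2: 3.555. aphids: 2.15 < 3.555 → exclude; stop.
Optimal diet: weevils, beetle larvae — 2 of 5 types.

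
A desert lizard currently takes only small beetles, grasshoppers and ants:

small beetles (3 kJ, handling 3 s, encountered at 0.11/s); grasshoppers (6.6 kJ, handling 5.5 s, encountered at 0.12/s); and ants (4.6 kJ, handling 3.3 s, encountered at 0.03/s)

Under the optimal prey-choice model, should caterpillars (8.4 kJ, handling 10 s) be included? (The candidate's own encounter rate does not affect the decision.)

Yes

Intake rate on the current diet: R = (0.11×3 + 0.12×6.6 + 0.03×4.6) / (1 + 0.11×3 + 0.12×5.5 + 0.03×3.3) = 1.26/2.089 = 0.6032 kJ/s.
Profitability of caterpillars: 8.4/10 = 0.84 kJ/s.
0.84 > 0.6032, so adding caterpillars raises the average — include it.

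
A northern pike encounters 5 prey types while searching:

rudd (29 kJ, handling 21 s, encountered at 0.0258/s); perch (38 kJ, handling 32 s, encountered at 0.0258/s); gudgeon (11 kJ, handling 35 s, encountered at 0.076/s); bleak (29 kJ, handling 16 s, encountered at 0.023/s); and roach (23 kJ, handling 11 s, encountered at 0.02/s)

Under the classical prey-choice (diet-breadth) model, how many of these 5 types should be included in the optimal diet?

E/h in descending order: roach 2.09, bleak 1.81, rudd 1.38, perch 1.19, gudgeon 0.314 kJ/s. The optimal diet is the largest prefix of this list for which every included type satisfies E_i/h_i > R on the types above it.
Rate on top 1: 0.377. bleak: 1.81 > 0.377 → include.
Rate on top 2: 0.7097. rudd: 1.38 > 0.7097 → include.
Rate on top 3: 0.8805. perch: 1.19 > 0.8805 → include.
Rate on top 4: 0.9662. gudgeon: 0.314 < 0.9662 → exclude; stop.
Optimal diet: roach, bleak, rudd, perch — 4 of 5 types.

4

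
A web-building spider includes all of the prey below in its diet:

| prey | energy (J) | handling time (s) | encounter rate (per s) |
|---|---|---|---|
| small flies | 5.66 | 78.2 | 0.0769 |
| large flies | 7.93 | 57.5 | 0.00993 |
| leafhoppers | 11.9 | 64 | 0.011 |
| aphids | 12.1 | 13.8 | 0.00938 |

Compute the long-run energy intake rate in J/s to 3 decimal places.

0.090 J/s

R = Σλ_iE_i / (1 + Σλ_ih_i)
Numerator: 0.0769×5.66 + 0.00993×7.93 + 0.011×11.9 + 0.00938×12.1 = 0.7584
Denominator: 1 + 0.0769×78.2 + 0.00993×57.5 + 0.011×64 + 0.00938×13.8 = 8.418
R = 0.7584/8.418 = 0.09009 J/s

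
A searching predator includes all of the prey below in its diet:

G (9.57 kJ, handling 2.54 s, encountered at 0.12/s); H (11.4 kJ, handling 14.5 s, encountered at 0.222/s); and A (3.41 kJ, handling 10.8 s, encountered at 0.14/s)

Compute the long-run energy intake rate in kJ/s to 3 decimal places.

0.689 kJ/s

Energy encountered per unit search time: 0.12×9.57 + 0.222×11.4 + 0.14×3.41 = 4.157 kJ/s.
Handling time per unit search time: 0.12×2.54 + 0.222×14.5 + 0.14×10.8 = 5.036.
Rate = 4.157/(1 + 5.036) = 0.6887 kJ/s.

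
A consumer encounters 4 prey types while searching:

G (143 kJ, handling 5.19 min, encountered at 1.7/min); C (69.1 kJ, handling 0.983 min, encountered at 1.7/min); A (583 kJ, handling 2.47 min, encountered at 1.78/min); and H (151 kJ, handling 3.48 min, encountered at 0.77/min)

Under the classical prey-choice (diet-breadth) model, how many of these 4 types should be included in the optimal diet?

1

Profitabilities (E/h, kJ/min): A 236, C 70.3, H 43.4, G 27.6. Add prey in this order while the next type's profitability exceeds the intake rate on those already taken.
Rate on top 1: 192.3. C: 70.3 < 192.3 → exclude; stop.
Optimal diet: A — 1 of 4 types.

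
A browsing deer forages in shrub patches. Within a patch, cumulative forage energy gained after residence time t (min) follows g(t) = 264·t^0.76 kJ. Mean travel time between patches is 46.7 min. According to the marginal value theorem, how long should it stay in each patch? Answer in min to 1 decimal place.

147.9 min

By the marginal value theorem, leave when the instantaneous gain rate g'(t) equals the habitat-wide average g(t)/(T + t).
g'(t) = 0.76·264·t^-0.24. Setting 0.76·264·t^-0.24 = 264·t^0.76/(46.7+t) gives 0.76(46.7+t) = t, so 0.24·t = 0.76×46.7.
t* = 0.76×46.7/0.24 = 147.9 min.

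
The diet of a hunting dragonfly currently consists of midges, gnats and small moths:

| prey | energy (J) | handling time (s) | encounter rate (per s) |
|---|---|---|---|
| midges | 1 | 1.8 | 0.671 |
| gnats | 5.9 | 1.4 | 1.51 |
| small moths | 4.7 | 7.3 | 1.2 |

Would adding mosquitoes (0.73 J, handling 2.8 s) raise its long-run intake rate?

Intake rate on the current diet: R = (0.671×1 + 1.51×5.9 + 1.2×4.7) / (1 + 0.671×1.8 + 1.51×1.4 + 1.2×7.3) = 15.22/13.08 = 1.163 J/s.
mosquitoes: E/h = 0.73/2.8 = 0.2607 J/s.
Since 0.2607 < R, time spent handling mosquitoes is better spent searching.

No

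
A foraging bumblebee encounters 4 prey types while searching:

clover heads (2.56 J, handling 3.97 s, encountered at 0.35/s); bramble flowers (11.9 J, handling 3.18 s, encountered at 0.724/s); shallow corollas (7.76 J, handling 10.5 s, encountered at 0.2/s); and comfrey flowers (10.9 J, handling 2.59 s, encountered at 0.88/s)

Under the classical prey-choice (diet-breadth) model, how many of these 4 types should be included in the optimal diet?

2

Rank by E/h (J/s): comfrey flowers 4.21, bramble flowers 3.74, shallow corollas 0.739, clover heads 0.645. Include each in turn until the next type's E/h falls below the running intake rate.
Rate on top 1: 2.925. bramble flowers: 3.74 > 2.925 → include.
Rate on top 2: 3.262. shallow corollas: 0.739 < 3.262 → exclude; stop.
Optimal diet: comfrey flowers, bramble flowers — 2 of 4 types.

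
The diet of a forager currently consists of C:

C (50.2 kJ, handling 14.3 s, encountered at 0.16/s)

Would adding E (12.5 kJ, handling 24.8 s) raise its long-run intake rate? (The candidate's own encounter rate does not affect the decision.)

On C alone, R = ΣλE/(1+Σλh) = 8.032/3.288 = 2.443 kJ/s.
E: E/h = 12.5/24.8 = 0.504 kJ/s.
0.504 < 2.443, so adding E would lower the average — exclude it.

No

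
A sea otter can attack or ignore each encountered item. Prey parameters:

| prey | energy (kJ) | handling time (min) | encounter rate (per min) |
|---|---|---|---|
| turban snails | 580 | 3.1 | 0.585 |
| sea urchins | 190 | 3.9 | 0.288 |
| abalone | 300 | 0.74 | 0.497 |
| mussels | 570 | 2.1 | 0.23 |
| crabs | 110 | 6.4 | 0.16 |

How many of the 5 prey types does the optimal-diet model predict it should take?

3

Rank by E/h (kJ/min): abalone 405, mussels 271, turban snails 187, sea urchins 48.7, crabs 17.2. Include each in turn until the next type's E/h falls below the running intake rate.
Rate on top 1: 109. mussels: 271 > 109 → include.
Rate on top 2: 151.4. turban snails: 187 > 151.4 → include.
Rate on top 3: 169.1. sea urchins: 48.7 < 169.1 → exclude; stop.
Optimal diet: abalone, mussels, turban snails — 3 of 5 types.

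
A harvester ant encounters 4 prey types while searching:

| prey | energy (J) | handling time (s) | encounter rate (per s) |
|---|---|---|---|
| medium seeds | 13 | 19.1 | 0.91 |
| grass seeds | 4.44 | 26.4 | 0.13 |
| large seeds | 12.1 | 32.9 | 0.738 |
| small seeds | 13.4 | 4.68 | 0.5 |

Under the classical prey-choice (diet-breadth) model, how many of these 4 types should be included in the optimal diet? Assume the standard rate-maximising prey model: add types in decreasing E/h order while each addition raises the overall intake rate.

E/h in descending order: small seeds 2.86, medium seeds 0.681, large seeds 0.368, grass seeds 0.168 J/s. The optimal diet is the largest prefix of this list for which every included type satisfies E_i/h_i > R on the types above it.
Rate on top 1: 2.006. medium seeds: 0.681 < 2.006 → exclude; stop.
Optimal diet: small seeds — 1 of 4 types.

1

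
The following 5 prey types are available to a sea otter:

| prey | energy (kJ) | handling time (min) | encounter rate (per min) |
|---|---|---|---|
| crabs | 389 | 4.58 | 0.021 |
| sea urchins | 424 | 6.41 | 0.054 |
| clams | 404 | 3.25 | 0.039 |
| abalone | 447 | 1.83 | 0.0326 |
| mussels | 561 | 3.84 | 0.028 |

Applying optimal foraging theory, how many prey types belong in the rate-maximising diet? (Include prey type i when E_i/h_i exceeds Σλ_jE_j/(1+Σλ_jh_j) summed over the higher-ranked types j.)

5

Profitabilities (E/h, kJ/min): abalone 244, mussels 146, clams 124, crabs 84.9, sea urchins 66.1. Add prey in this order while the next type's profitability exceeds the intake rate on those already taken.
Rate on top 1: 13.75. mussels: 146 > 13.75 → include.
Rate on top 2: 25.94. clams: 124 > 25.94 → include.
Rate on top 3: 35.58. crabs: 84.9 > 35.58 → include.
Rate on top 4: 38.99. sea urchins: 66.1 > 38.99 → include.
Optimal diet: abalone, mussels, clams, crabs, sea urchins — 5 of 5 types.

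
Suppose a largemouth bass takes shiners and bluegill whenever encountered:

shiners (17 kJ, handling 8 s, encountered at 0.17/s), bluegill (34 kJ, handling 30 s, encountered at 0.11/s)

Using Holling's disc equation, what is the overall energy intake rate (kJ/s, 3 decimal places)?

1.171 kJ/s

Energy encountered per unit search time: 0.17×17 + 0.11×34 = 6.63 kJ/s.
Handling time per unit search time: 0.17×8 + 0.11×30 = 4.66.
Rate = 6.63/(1 + 4.66) = 1.171 kJ/s.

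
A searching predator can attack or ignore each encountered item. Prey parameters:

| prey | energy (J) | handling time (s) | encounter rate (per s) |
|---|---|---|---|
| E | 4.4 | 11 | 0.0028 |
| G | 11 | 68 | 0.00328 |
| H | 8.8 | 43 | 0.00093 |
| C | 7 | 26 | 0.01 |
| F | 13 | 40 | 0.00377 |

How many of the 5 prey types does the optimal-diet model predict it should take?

5

Profitabilities (E/h, J/s): E 0.4, F 0.325, C 0.269, H 0.205, G 0.162. Add prey in this order while the next type's profitability exceeds the intake rate on those already taken.
Rate on top 1: 0.01195. F: 0.325 > 0.01195 → include.
Rate on top 2: 0.0519. C: 0.269 > 0.0519 → include.
Rate on top 3: 0.0911. H: 0.205 > 0.0911 → include.
Rate on top 4: 0.09417. G: 0.162 > 0.09417 → include.
Optimal diet: E, F, C, H, G — 5 of 5 types.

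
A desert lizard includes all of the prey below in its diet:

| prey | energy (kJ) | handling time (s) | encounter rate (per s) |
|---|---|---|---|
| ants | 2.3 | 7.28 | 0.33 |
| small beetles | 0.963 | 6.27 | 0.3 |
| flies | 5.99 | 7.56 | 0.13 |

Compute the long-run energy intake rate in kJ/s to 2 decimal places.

0.29 kJ/s

R = (0.33×2.3 + 0.3×0.963 + 0.13×5.99) / (1 + 0.33×7.28 + 0.3×6.27 + 0.13×7.56) = 1.827/6.266 = 0.2915 kJ/s.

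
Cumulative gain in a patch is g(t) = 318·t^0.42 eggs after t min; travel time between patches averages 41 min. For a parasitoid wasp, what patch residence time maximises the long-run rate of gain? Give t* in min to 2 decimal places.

29.69 min

Maximise g(t)/(T+t): set derivative to zero → g'(t)(T+t) = g(t).
g'(t) = 0.42·318·t^-0.58. Setting 0.42·318·t^-0.58 = 318·t^0.42/(41+t) gives 0.42(41+t) = t, so 0.58·t = 0.42×41.
t* = 0.42×41/0.58 = 29.69 min.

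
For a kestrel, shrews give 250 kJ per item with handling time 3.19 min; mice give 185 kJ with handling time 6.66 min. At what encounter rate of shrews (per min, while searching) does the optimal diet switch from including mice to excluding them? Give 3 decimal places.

0.172 per min

The zero-one rule: include mice iff E₂/h₂ > λE₁/(1+λh₁). Equality gives the switch point.
λE₁h₂ = E₂ + λE₂h₁ ⇒ λ = E₂/(E₁h₂ − E₂h₁) = 185/(1665 − 590.1) = 0.1721 per min.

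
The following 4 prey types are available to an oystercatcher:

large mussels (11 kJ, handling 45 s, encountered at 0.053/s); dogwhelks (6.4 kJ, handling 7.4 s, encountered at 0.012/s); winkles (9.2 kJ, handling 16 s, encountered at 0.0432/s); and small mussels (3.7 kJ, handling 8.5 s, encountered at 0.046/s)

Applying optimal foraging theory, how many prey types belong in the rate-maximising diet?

3

Profitabilities (E/h, kJ/s): dogwhelks 0.865, winkles 0.575, small mussels 0.435, large mussels 0.244. Add prey in this order while the next type's profitability exceeds the intake rate on those already taken.
Rate on top 1: 0.07054. winkles: 0.575 > 0.07054 → include.
Rate on top 2: 0.2664. small mussels: 0.435 > 0.2664 → include.
Rate on top 3: 0.2968. large mussels: 0.244 < 0.2968 → exclude; stop.
Optimal diet: dogwhelks, winkles, small mussels — 3 of 4 types.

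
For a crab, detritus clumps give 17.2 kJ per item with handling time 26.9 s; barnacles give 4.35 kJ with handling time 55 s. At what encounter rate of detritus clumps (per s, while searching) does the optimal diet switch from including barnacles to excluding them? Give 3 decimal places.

0.005 per s

The zero-one rule: include barnacles iff E₂/h₂ > λE₁/(1+λh₁). Equality gives the switch point.
λE₁h₂ = E₂ + λE₂h₁ ⇒ λ = E₂/(E₁h₂ − E₂h₁) = 4.35/(946 − 117) = 0.005247 per s.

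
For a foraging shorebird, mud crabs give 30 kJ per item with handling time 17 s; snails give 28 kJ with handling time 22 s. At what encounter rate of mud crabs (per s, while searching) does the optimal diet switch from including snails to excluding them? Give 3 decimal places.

0.152 per s

The zero-one rule: include snails iff E₂/h₂ > λE₁/(1+λh₁). Equality gives the switch point.
λE₁h₂ = E₂ + λE₂h₁ ⇒ λ = E₂/(E₁h₂ − E₂h₁) = 28/(660 − 476) = 0.1522 per s.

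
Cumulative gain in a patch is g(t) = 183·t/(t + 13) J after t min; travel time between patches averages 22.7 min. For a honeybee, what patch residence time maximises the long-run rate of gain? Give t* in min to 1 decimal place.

17.2 min

By the marginal value theorem, leave when the instantaneous gain rate g'(t) equals the habitat-wide average g(t)/(T + t).
g'(t) = 183·13/(t + 13)². Setting 183·13/(t+13)² = 183t/[(t+13)(22.7+t)] gives 13(22.7+t) = t(t+13), so t² = 13×22.7 = 295.1.
t* = √295.1 = 17.18 min.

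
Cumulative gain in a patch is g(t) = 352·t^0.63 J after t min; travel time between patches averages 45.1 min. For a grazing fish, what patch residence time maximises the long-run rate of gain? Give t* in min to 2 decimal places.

By the marginal value theorem, leave when the instantaneous gain rate g'(t) equals the habitat-wide average g(t)/(T + t).
g'(t) = 0.63·352·t^-0.37. Setting 0.63·352·t^-0.37 = 352·t^0.63/(45.1+t) gives 0.63(45.1+t) = t, so 0.37·t = 0.63×45.1.
t* = 0.63×45.1/0.37 = 76.79 min.

76.79 min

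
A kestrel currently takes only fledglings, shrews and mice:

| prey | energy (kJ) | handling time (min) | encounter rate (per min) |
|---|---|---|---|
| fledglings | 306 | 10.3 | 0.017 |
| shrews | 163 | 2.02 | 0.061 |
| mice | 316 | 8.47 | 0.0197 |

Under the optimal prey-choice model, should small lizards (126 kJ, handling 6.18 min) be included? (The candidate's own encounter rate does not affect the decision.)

Yes

Current rate: (0.017×306 + 0.061×163 + 0.0197×316)/(1 + 0.017×10.3 + 0.061×2.02 + 0.0197×8.47) = 14.59 kJ/min.
small lizards: E/h = 126/6.18 = 20.39 kJ/min.
20.39 > 14.59, so adding small lizards raises the average — include it.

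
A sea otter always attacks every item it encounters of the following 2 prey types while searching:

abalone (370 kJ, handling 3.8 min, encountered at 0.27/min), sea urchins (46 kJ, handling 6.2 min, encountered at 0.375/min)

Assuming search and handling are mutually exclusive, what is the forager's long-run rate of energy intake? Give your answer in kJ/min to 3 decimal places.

26.925 kJ/min

R = Σλ_iE_i / (1 + Σλ_ih_i)
Numerator: 0.27×370 + 0.375×46 = 117.2
Denominator: 1 + 0.27×3.8 + 0.375×6.2 = 4.351
R = 117.2/4.351 = 26.92 kJ/min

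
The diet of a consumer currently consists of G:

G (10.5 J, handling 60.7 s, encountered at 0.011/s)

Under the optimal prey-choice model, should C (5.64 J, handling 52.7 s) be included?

Yes

Intake rate on the current diet: R = (0.011×10.5) / (1 + 0.011×60.7) = 0.1155/1.668 = 0.06926 J/s.
C: E/h = 5.64/52.7 = 0.107 J/s.
Since 0.107 > R, including C increases the long-run rate.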